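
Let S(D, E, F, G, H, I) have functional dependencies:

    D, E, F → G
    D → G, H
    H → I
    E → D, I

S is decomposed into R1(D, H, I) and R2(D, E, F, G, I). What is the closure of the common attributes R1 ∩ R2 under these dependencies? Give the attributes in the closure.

D, G, H, I

R1 ∩ R2 = {D, I}.
D → G, H applies, adding G, H
Closure: {D, G, H, I}.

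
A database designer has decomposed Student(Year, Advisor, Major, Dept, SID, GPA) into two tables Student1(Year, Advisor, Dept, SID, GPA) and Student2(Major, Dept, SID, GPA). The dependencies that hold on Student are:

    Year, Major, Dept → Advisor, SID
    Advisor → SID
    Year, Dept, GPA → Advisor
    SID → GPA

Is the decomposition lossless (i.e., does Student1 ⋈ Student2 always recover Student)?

No

Common attributes: Student1 ∩ Student2 = {Dept, SID, GPA}.
No dependency enlarges {Dept, SID, GPA}, so (Dept, SID, GPA)⁺ = {Dept, SID, GPA}.
The closure contains neither all of Student1 = {Year, Advisor, Dept, SID, GPA} nor all of Student2 = {Major, Dept, SID, GPA}, so the common attributes are not a superkey of either fragment. The join is lossy.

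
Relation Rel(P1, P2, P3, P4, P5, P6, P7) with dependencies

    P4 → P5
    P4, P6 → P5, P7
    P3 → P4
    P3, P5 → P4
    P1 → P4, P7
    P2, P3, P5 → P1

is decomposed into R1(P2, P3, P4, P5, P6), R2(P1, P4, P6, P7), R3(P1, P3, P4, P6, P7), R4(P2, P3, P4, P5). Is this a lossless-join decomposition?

Chase test. Columns are P1, P2, P3, P4, P5, P6, P7; row i has aⱼ where attribute j ∈ Ri, else bᵢⱼ.
Initial tableau (one row per fragment):
  row 1: b11 a2 a3 a4 a5 a6 b17
  row 2: a1 b22 b23 a4 b25 a6 a7
  row 3: a1 b32 a3 a4 b35 a6 a7
  row 4: b41 a2 a3 a4 a5 b46 b47
Rows 1 and 2 agree on P4; apply P4→P5 and equate their P5 entries.
Rows 1 and 3 agree on P4; apply P4→P5 and equate their P5 entries.
Rows 1 and 2 agree on P4, P6; apply P4, P6→P5, P7 and equate their P5, P7 entries.
Rows 1 and 4 agree on P2, P3, P5; apply P2, P3, P5→P1 and equate their P1 entries.
Rows 1 and 4 agree on P1; apply P1→P4, P7 and equate their P4, P7 entries.
No row becomes fully distinguished — the join is lossy.

No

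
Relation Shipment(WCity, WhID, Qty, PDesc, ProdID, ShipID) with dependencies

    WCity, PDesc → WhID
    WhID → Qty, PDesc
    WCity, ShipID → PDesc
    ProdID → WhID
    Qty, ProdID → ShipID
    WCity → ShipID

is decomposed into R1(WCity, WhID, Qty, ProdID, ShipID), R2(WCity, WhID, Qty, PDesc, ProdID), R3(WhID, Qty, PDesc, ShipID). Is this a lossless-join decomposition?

Chase test. Columns are WCity, WhID, Qty, PDesc, ProdID, ShipID; row i has aⱼ where attribute j ∈ Ri, else bᵢⱼ.
Initial tableau (one row per fragment):
  row 1: a1 a2 a3 b14 a5 a6
  row 2: a1 a2 a3 a4 a5 b26
  row 3: b31 a2 a3 a4 b35 a6
Rows 1 and 2 agree on WhID; apply WhID→Qty, PDesc and equate their Qty, PDesc entries.
Rows 1 and 2 agree on Qty, ProdID; apply Qty, ProdID→ShipID and equate their ShipID entries.
Row 1 is now all distinguished symbols — the join is lossless.

Yes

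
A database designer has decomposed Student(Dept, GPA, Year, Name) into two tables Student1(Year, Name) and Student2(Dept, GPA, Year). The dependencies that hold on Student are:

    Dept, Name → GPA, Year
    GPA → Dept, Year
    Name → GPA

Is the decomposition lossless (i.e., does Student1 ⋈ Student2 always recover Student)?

Common attributes: Student1 ∩ Student2 = {Year}.
No dependency enlarges {Year}, so (Year)⁺ = {Year}.
The closure contains neither all of Student1 = {Year, Name} nor all of Student2 = {Dept, GPA, Year}, so the common attributes are not a superkey of either fragment. The join is lossy.

No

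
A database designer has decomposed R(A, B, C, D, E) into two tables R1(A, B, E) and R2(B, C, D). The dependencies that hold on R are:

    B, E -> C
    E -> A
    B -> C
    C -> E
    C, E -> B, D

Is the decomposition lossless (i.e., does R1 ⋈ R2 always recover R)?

Yes

Common attributes: R1 ∩ R2 = {B}.
Closure of {B}: B → C applies, adding C; C → E applies, adding E; C, E → B, D applies, adding D; E → A applies, adding A. So (B)⁺ = {A, B, C, D, E}.
This closure contains every attribute of R1, so R1 ∩ R2 → R1. The join is lossless.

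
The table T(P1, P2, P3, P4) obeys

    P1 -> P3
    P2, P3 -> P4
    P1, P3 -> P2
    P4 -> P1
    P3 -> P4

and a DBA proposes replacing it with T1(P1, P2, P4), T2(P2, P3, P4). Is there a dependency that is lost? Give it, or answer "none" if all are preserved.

P1 → P3: restricted closure across fragments reaches P3.
P2, P3 → P4 lies within T2.
P1, P3 → P2: restricted closure across fragments reaches P2.
P4 → P1 lies within T1.
P3 → P4 lies within T2.
Every dependency is enforceable on the fragments, so the decomposition is dependency-preserving.

none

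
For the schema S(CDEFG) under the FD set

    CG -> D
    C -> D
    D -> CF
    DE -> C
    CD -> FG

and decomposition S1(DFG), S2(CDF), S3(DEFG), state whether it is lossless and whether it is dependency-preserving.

Lossless test (chase): Rows 1 and 2 agree on D; apply D→CF and equate their CF entries. Rows 1 and 3 agree on D; apply D→CF and equate their CF entries. Rows 1 and 2 agree on CD; apply CD→FG and equate their FG entries. Row 3 is now all distinguished symbols — the join is lossless.
Dependency preservation: CG → D; DE → C; CD → FG are not contained in any single fragment, but the restricted closure of each left-hand side across the fragments still reaches the right-hand side; the remaining FDs each lie inside some fragment. All dependencies are preserved.

lossless and dependency-preserving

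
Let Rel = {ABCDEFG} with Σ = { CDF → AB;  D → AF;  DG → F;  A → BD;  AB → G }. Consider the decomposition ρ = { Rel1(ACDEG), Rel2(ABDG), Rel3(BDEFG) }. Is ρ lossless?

Chase test. Columns are ABCDEFG; row i has aⱼ where attribute j ∈ Reli, else bᵢⱼ.
Initial tableau (one row per fragment):
  row 1: a1 b12 a3 a4 a5 b16 a7
  row 2: a1 a2 b23 a4 b25 b26 a7
  row 3: b31 a2 b33 a4 a5 a6 a7
Rows 1 and 2 agree on D; apply D→AF and equate their AF entries.
Rows 1 and 3 agree on D; apply D→AF and equate their AF entries.
Rows 1 and 2 agree on A; apply A→BD and equate their BD entries.
Row 1 is now all distinguished symbols — the join is lossless.

Yes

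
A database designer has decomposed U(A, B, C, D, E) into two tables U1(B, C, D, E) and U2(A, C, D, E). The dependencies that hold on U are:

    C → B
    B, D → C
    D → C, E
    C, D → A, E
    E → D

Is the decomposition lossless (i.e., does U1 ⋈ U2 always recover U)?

Common attributes: U1 ∩ U2 = {C, D, E}.
Closure of {C, D, E}: C → B applies, adding B; C, D → A, E applies, adding A. So (C, D, E)⁺ = {A, B, C, D, E}.
This closure contains every attribute of U1, so U1 ∩ U2 → U1. The join is lossless.

Yes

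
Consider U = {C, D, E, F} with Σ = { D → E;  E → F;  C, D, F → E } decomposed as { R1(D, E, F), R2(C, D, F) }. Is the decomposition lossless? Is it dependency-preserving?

Lossless test: (D, F)⁺ = {D, E, F}, which contains all of one fragment — lossless.
Dependency preservation: C, D, F → E is not contained in any single fragment, but the restricted closure of its left-hand side across the fragments still reaches the right-hand side; the remaining FDs each lie inside some fragment. All dependencies are preserved.

lossless and dependency-preserving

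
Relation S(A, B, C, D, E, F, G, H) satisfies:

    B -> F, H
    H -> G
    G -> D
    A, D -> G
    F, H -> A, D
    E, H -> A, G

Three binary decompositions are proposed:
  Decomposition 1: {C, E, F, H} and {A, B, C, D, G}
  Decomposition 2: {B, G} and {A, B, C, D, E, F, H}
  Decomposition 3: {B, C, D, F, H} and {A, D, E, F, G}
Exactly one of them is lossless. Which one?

Decomposition 2

Decomposition 1: common = {C}, closure = {C} → lossy.
Decomposition 2: common = {B}, closure = {A, B, D, F, G, H} → lossless.
Decomposition 3: common = {D, F}, closure = {D, F} → lossy.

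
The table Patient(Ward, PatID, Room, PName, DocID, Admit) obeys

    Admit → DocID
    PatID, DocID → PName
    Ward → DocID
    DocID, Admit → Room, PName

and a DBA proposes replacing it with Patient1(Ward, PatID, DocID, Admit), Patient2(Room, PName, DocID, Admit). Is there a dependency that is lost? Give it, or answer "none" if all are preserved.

Check PatID, DocID → PName: no single fragment contains all of {PatID, PName, DocID}, and the restricted closure of {PatID, DocID} across the fragments never reaches {PName}.
Admit → DocID is preserved.
Ward → DocID is preserved.
DocID, Admit → Room, PName is preserved.

PatID, DocID → PName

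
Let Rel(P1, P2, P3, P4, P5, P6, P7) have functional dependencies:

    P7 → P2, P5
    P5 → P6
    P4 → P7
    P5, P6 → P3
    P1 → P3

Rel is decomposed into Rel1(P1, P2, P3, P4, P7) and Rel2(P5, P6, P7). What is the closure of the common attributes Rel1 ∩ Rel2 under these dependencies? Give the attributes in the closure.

P2, P3, P5, P6, P7

Rel1 ∩ Rel2 = {P7}.
P7 → P2, P5 applies, adding P2, P5
P5 → P6 applies, adding P6
P5, P6 → P3 applies, adding P3
Closure: {P2, P3, P5, P6, P7}.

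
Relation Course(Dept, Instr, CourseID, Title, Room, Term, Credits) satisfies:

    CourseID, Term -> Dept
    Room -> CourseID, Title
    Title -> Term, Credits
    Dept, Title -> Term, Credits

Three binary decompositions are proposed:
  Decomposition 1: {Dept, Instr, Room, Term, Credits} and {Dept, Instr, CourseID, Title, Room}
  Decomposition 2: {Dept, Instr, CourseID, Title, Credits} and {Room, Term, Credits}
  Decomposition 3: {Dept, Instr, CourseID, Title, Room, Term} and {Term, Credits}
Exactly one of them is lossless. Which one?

Decomposition 1

Decomposition 1: common = {Dept, Instr, Room}, closure = {Dept, Instr, CourseID, Title, Room, Term, Credits} → lossless.
Decomposition 2: common = {Credits}, closure = {Credits} → lossy.
Decomposition 3: common = {Term}, closure = {Term} → lossy.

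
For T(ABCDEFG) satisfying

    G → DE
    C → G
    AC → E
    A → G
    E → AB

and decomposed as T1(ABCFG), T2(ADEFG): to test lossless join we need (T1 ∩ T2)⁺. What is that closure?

T1 ∩ T2 = {AFG}.
G → DE applies, adding DE
E → AB applies, adding B
Closure: {ABDEFG}.

ABDEFG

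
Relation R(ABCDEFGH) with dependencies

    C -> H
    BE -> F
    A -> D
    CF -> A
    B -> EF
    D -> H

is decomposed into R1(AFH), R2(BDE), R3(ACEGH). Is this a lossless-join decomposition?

Chase test. Columns are ABCDEFGH; row i has aⱼ where attribute j ∈ Ri, else bᵢⱼ.
Initial tableau (one row per fragment):
  row 1: a1 b12 b13 b14 b15 a6 b17 a8
  row 2: b21 a2 b23 a4 a5 b26 b27 b28
  row 3: a1 b32 a3 b34 a5 b36 a7 a8
Rows 1 and 3 agree on A; apply A→D and equate their D entries.
No row becomes fully distinguished — the join is lossy.

No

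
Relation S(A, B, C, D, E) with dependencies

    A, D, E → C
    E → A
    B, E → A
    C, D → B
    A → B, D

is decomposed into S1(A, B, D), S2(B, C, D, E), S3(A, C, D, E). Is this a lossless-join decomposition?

Yes

Chase test. Columns are A, B, C, D, E; row i has aⱼ where attribute j ∈ Si, else bᵢⱼ.
Initial tableau (one row per fragment):
  row 1: a1 a2 b13 a4 b15
  row 2: b21 a2 a3 a4 a5
  row 3: a1 b32 a3 a4 a5
Rows 2 and 3 agree on E; apply E→A and equate their A entries.
Rows 2 and 3 agree on C, D; apply C, D→B and equate their B entries.
Row 2 is now all distinguished symbols — the join is lossless.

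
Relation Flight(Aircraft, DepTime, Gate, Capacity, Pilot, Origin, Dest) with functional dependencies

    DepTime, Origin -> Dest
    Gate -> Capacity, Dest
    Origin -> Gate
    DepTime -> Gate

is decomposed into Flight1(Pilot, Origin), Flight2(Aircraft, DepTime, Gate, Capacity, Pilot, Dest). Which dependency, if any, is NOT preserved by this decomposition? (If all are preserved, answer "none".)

Check Origin → Gate: no single fragment contains all of {Gate, Origin}, and the restricted closure of {Origin} across the fragments never reaches {Gate}.
DepTime, Origin → Dest is preserved.
Gate → Capacity, Dest is preserved.
DepTime → Gate is preserved.

Origin -> Gate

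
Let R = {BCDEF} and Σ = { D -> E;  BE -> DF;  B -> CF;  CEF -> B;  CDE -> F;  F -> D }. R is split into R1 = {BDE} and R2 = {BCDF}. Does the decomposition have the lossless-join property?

Common attributes: R1 ∩ R2 = {BD}.
Closure of {BD}: D → E applies, adding E; BE → DF applies, adding F; B → CF applies, adding C. So (BD)⁺ = {BCDEF}.
This closure contains every attribute of R1, so R1 ∩ R2 → R1. The join is lossless.

Yes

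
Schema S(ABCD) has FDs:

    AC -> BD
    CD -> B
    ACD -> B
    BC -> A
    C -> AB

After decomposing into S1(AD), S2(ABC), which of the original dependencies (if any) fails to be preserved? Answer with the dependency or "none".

AC -> BD

Check AC → BD: no single fragment contains all of {ABCD}, and the restricted closure of {AC} across the fragments never reaches {BD}.
CD → B is preserved.
ACD → B is preserved.
BC → A is preserved.
C → AB is preserved.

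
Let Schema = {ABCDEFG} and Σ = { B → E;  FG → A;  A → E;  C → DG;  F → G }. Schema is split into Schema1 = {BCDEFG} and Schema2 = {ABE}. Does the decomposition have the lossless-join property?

No

Common attributes: Schema1 ∩ Schema2 = {BE}.
No dependency enlarges {BE}, so (BE)⁺ = {BE}.
The closure contains neither all of Schema1 = {BCDEFG} nor all of Schema2 = {ABE}, so the common attributes are not a superkey of either fragment. The join is lossy.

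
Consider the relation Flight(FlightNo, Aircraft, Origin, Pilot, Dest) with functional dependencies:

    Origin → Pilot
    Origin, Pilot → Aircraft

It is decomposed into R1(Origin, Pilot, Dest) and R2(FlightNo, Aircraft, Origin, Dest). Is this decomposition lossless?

Common attributes: R1 ∩ R2 = {Origin, Dest}.
Closure of {Origin, Dest}: Origin → Pilot applies, adding Pilot; Origin, Pilot → Aircraft applies, adding Aircraft. So (Origin, Dest)⁺ = {Aircraft, Origin, Pilot, Dest}.
This closure contains every attribute of R1, so R1 ∩ R2 → R1. The join is lossless.

Yes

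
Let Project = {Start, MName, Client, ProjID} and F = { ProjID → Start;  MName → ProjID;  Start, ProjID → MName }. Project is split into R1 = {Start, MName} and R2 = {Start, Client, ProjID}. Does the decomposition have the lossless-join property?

No

Common attributes: R1 ∩ R2 = {Start}.
No dependency enlarges {Start}, so (Start)⁺ = {Start}.
The closure contains neither all of R1 = {Start, MName} nor all of R2 = {Start, Client, ProjID}, so the common attributes are not a superkey of either fragment. The join is lossy.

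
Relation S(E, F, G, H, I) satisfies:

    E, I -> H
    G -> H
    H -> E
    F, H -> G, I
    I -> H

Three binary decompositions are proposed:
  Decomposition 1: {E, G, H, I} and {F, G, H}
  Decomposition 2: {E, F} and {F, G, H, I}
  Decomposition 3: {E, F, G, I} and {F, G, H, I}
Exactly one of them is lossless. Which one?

Decomposition 1: common = {G, H}, closure = {E, G, H} → lossy.
Decomposition 2: common = {F}, closure = {F} → lossy.
Decomposition 3: common = {F, G, I}, closure = {E, F, G, H, I} → lossless.

Decomposition 3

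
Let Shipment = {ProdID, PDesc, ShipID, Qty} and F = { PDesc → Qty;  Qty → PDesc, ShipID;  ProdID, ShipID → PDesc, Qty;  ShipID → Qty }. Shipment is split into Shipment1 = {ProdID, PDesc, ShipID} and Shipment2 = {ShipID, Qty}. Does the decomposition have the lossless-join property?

Yes

Common attributes: Shipment1 ∩ Shipment2 = {ShipID}.
Closure of {ShipID}: ShipID → Qty applies, adding Qty; Qty → PDesc, ShipID applies, adding PDesc. So (ShipID)⁺ = {PDesc, ShipID, Qty}.
This closure contains every attribute of Shipment2, so Shipment1 ∩ Shipment2 → Shipment2. The join is lossless.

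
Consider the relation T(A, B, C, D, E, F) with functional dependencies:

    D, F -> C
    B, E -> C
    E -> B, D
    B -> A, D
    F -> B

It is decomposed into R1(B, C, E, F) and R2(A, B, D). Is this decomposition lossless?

Yes

Common attributes: R1 ∩ R2 = {B}.
Closure of {B}: B → A, D applies, adding A, D. So (B)⁺ = {A, B, D}.
This closure contains every attribute of R2, so R1 ∩ R2 → R2. The join is lossless.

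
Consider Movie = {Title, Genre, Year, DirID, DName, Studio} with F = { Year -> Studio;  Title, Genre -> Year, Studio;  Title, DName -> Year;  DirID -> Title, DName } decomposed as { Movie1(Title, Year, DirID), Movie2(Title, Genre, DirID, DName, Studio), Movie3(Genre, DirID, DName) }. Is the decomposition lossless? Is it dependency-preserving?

lossless but not dependency-preserving

Lossless test (chase): Rows 1 and 2 agree on DirID; apply DirID→Title, DName and equate their Title, DName entries. Rows 1 and 3 agree on DirID; apply DirID→Title, DName and equate their Title, DName entries. Rows 2 and 3 agree on Title, Genre; apply Title, Genre→Year, Studio and equate their Year, Studio entries. Rows 1 and 2 agree on Title, DName; apply Title, DName→Year and equate their Year entries. Rows 1 and 2 agree on Year; apply Year→Studio and equate their Studio entries. Row 2 is now all distinguished symbols — the join is lossless.
Dependency preservation: the restricted closure of {Year} across the fragments never reaches {Studio}, so Year → Studio cannot be enforced without a join — not preserved.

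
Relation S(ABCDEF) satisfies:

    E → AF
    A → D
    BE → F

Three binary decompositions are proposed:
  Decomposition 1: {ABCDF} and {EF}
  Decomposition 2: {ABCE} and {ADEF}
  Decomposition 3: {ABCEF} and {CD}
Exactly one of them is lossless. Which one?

Decomposition 1: common = {F}, closure = {F} → lossy.
Decomposition 2: common = {AE}, closure = {ADEF} → lossless.
Decomposition 3: common = {C}, closure = {C} → lossy.

Decomposition 2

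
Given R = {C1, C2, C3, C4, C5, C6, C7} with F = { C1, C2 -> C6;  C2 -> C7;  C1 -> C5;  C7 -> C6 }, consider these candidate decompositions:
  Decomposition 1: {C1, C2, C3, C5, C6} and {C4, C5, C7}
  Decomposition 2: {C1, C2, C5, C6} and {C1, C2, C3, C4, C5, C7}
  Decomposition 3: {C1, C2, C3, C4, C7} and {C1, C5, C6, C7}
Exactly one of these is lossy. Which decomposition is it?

Decomposition 1

Decomposition 1: common = {C5}, closure = {C5} → lossy.
Decomposition 2: common = {C1, C2, C5}, closure = {C1, C2, C5, C6, C7} → lossless.
Decomposition 3: common = {C1, C7}, closure = {C1, C5, C6, C7} → lossless.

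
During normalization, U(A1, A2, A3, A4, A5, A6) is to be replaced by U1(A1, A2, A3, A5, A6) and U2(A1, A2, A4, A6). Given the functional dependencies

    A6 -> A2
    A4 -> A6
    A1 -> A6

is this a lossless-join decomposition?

No

Common attributes: U1 ∩ U2 = {A1, A2, A6}.
No dependency enlarges {A1, A2, A6}, so (A1, A2, A6)⁺ = {A1, A2, A6}.
The closure contains neither all of U1 = {A1, A2, A3, A5, A6} nor all of U2 = {A1, A2, A4, A6}, so the common attributes are not a superkey of either fragment. The join is lossy.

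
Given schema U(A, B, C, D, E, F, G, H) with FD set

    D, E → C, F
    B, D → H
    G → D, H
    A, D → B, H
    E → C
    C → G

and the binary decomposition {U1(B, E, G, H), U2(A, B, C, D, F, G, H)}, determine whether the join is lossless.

No

Common attributes: U1 ∩ U2 = {B, G, H}.
Closure of {B, G, H}: G → D, H applies, adding D. So (B, G, H)⁺ = {B, D, G, H}.
The closure contains neither all of U1 = {B, E, G, H} nor all of U2 = {A, B, C, D, F, G, H}, so the common attributes are not a superkey of either fragment. The join is lossy.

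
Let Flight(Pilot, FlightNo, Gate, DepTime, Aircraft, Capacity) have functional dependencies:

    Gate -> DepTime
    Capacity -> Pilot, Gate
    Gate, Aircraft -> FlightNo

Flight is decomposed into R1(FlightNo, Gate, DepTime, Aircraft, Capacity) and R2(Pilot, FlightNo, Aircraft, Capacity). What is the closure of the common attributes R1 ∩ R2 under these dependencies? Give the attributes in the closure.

R1 ∩ R2 = {FlightNo, Aircraft, Capacity}.
Capacity → Pilot, Gate applies, adding Pilot, Gate
Gate → DepTime applies, adding DepTime
Closure: {Pilot, FlightNo, Gate, DepTime, Aircraft, Capacity}.

Pilot, FlightNo, Gate, DepTime, Aircraft, Capacity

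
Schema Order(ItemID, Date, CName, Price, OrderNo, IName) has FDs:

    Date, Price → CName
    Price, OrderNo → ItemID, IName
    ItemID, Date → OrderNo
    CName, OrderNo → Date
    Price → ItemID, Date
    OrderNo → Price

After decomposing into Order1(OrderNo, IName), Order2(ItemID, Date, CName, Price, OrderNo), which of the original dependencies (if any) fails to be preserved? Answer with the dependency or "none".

none

Date, Price → CName lies within Order2.
Price, OrderNo → ItemID, IName: restricted closure across fragments reaches ItemID, IName.
ItemID, Date → OrderNo lies within Order2.
CName, OrderNo → Date lies within Order2.
Price → ItemID, Date lies within Order2.
OrderNo → Price lies within Order2.
Every dependency is enforceable on the fragments, so the decomposition is dependency-preserving.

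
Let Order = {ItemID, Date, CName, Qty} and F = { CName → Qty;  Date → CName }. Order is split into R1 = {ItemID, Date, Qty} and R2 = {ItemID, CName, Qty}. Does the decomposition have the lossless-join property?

No

Common attributes: R1 ∩ R2 = {ItemID, Qty}.
No dependency enlarges {ItemID, Qty}, so (ItemID, Qty)⁺ = {ItemID, Qty}.
The closure contains neither all of R1 = {ItemID, Date, Qty} nor all of R2 = {ItemID, CName, Qty}, so the common attributes are not a superkey of either fragment. The join is lossy.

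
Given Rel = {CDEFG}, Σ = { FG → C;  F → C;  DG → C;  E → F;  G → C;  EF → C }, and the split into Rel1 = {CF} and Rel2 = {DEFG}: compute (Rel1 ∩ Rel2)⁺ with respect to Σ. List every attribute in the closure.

Rel1 ∩ Rel2 = {F}.
F → C applies, adding C
Closure: {CF}.

CF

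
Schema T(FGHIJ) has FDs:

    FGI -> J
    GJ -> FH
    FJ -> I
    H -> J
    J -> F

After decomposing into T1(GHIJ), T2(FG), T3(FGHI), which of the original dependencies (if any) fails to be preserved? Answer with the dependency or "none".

J -> F

Check J → F: no single fragment contains all of {FJ}, and the restricted closure of {J} across the fragments never reaches {F}.
FGI → J is preserved.
GJ → FH is preserved.
FJ → I is preserved.
H → J is preserved.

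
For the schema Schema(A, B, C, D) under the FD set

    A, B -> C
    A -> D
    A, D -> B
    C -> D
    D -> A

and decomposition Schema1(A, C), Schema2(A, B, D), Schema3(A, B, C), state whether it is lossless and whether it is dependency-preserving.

lossless and dependency-preserving

Lossless test (chase): Rows 2 and 3 agree on A, B; apply A, B→C and equate their C entries. Rows 1 and 2 agree on A; apply A→D and equate their D entries. Rows 1 and 3 agree on A; apply A→D and equate their D entries. Rows 1 and 2 agree on A, D; apply A, D→B and equate their B entries. Row 1 is now all distinguished symbols — the join is lossless.
Dependency preservation: C → D is not contained in any single fragment, but the restricted closure of its left-hand side across the fragments still reaches the right-hand side; the remaining FDs each lie inside some fragment. All dependencies are preserved.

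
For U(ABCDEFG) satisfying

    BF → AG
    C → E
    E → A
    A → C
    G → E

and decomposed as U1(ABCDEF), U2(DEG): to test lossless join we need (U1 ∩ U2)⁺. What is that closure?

U1 ∩ U2 = {DE}.
E → A applies, adding A
A → C applies, adding C
Closure: {ACDE}.

ACDE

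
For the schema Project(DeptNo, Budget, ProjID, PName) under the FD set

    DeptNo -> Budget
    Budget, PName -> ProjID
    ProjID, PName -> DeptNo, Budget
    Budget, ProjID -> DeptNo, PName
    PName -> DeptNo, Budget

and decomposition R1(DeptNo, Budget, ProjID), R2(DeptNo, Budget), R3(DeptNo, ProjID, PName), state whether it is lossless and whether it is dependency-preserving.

lossless and dependency-preserving

Lossless test (chase): Rows 1 and 3 agree on DeptNo; apply DeptNo→Budget and equate their Budget entries. Rows 1 and 3 agree on Budget, ProjID; apply Budget, ProjID→DeptNo, PName and equate their DeptNo, PName entries. Row 1 is now all distinguished symbols — the join is lossless.
Dependency preservation: Budget, PName → ProjID; ProjID, PName → DeptNo, Budget; Budget, ProjID → DeptNo, PName; PName → DeptNo, Budget are not contained in any single fragment, but the restricted closure of each left-hand side across the fragments still reaches the right-hand side; the remaining FDs each lie inside some fragment. All dependencies are preserved.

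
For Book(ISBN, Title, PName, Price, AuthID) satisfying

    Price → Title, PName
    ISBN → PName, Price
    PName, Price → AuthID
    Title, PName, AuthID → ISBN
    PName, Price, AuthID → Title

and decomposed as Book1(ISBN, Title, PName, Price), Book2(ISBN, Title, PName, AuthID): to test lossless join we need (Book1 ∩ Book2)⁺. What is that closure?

Book1 ∩ Book2 = {ISBN, Title, PName}.
ISBN → PName, Price applies, adding Price
PName, Price → AuthID applies, adding AuthID
Closure: {ISBN, Title, PName, Price, AuthID}.

ISBN, Title, PName, Price, AuthID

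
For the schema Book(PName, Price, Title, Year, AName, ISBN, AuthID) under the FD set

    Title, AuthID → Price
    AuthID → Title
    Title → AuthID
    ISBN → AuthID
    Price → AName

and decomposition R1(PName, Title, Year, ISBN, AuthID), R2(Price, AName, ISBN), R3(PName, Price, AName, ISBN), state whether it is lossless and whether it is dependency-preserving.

Lossless test (chase): Rows 1 and 2 agree on ISBN; apply ISBN→AuthID and equate their AuthID entries. Rows 1 and 3 agree on ISBN; apply ISBN→AuthID and equate their AuthID entries. Rows 1 and 2 agree on AuthID; apply AuthID→Title and equate their Title entries. Rows 1 and 3 agree on AuthID; apply AuthID→Title and equate their Title entries. Rows 1 and 2 agree on Title, AuthID; apply Title, AuthID→Price and equate their Price entries. Rows 1 and 2 agree on Price; apply Price→AName and equate their AName entries. Row 1 is now all distinguished symbols — the join is lossless.
Dependency preservation: the restricted closure of {Title, AuthID} across the fragments never reaches {Price}, so Title, AuthID → Price cannot be enforced without a join — not preserved.

lossless but not dependency-preserving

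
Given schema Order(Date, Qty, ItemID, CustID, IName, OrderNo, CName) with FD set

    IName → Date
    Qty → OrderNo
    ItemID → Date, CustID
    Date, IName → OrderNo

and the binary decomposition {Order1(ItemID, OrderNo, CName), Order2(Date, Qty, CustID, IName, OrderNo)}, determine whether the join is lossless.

No

Common attributes: Order1 ∩ Order2 = {OrderNo}.
No dependency enlarges {OrderNo}, so (OrderNo)⁺ = {OrderNo}.
The closure contains neither all of Order1 = {ItemID, OrderNo, CName} nor all of Order2 = {Date, Qty, CustID, IName, OrderNo}, so the common attributes are not a superkey of either fragment. The join is lossy.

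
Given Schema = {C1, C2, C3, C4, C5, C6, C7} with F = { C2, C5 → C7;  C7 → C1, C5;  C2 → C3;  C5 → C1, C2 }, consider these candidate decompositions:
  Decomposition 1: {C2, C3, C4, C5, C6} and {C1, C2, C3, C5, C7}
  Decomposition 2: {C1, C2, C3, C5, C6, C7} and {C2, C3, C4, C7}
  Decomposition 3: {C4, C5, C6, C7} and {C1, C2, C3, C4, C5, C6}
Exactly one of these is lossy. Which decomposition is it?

Decomposition 1: common = {C2, C3, C5}, closure = {C1, C2, C3, C5, C7} → lossless.
Decomposition 2: common = {C2, C3, C7}, closure = {C1, C2, C3, C5, C7} → lossy.
Decomposition 3: common = {C4, C5, C6}, closure = {C1, C2, C3, C4, C5, C6, C7} → lossless.

Decomposition 2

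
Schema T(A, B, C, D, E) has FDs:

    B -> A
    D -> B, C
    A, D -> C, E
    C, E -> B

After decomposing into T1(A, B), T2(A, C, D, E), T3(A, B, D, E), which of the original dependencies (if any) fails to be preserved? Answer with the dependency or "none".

Check C, E → B: no single fragment contains all of {B, C, E}, and the restricted closure of {C, E} across the fragments never reaches {B}.
B → A is preserved.
D → B, C is preserved.
A, D → C, E is preserved.

C, E -> B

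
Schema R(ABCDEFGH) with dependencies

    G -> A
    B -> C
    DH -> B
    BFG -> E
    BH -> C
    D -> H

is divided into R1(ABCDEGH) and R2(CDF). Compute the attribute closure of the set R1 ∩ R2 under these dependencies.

BCDH

R1 ∩ R2 = {CD}.
D → H applies, adding H
DH → B applies, adding B
Closure: {BCDH}.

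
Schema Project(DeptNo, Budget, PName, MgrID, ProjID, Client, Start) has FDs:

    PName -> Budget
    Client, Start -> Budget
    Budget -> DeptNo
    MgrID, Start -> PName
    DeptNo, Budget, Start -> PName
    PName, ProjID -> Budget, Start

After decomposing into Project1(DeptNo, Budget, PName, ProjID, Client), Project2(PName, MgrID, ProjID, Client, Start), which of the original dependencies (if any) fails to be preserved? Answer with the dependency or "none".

Check DeptNo, Budget, Start → PName: no single fragment contains all of {DeptNo, Budget, PName, Start}, and the restricted closure of {DeptNo, Budget, Start} across the fragments never reaches {PName}.
PName → Budget is preserved.
Client, Start → Budget is preserved.
Budget → DeptNo is preserved.
MgrID, Start → PName is preserved.
PName, ProjID → Budget, Start is preserved.

DeptNo, Budget, Start -> PName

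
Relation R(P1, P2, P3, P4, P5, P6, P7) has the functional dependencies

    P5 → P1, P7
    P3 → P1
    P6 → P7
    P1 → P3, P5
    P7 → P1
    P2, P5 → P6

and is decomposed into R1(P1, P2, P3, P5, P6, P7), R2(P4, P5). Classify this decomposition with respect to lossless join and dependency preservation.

Lossless test: (P5)⁺ = {P1, P3, P5, P7}, which is a superkey of neither fragment — lossy.
Dependency preservation: every FD's attributes lie within a single fragment, so each can be enforced locally — preserved.

lossy but dependency-preserving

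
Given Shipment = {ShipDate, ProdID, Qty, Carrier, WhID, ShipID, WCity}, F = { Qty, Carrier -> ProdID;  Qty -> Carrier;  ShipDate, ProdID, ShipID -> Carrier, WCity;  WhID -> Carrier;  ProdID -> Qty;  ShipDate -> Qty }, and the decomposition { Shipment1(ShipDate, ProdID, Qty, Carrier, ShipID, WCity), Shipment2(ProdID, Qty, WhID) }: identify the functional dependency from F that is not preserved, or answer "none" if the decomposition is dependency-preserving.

WhID -> Carrier

Check WhID → Carrier: no single fragment contains all of {Carrier, WhID}, and the restricted closure of {WhID} across the fragments never reaches {Carrier}.
Qty, Carrier → ProdID is preserved.
Qty → Carrier is preserved.
ShipDate, ProdID, ShipID → Carrier, WCity is preserved.
ProdID → Qty is preserved.
ShipDate → Qty is preserved.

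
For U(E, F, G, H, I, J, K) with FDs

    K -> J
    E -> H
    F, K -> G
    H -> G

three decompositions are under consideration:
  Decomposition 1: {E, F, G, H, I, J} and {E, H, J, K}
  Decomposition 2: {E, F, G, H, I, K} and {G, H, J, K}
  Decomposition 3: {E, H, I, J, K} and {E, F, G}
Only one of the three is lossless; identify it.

Decomposition 1: common = {E, H, J}, closure = {E, G, H, J} → lossy.
Decomposition 2: common = {G, H, K}, closure = {G, H, J, K} → lossless.
Decomposition 3: common = {E}, closure = {E, G, H} → lossy.

Decomposition 2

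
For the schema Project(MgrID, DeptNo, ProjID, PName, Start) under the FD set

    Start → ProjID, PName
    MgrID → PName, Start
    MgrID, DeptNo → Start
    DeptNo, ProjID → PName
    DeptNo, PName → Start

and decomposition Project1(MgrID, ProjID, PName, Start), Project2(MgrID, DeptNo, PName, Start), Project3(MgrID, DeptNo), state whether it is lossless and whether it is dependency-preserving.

lossless but not dependency-preserving

Lossless test (chase): Rows 1 and 2 agree on Start; apply Start→ProjID, PName and equate their ProjID, PName entries. Rows 1 and 3 agree on MgrID; apply MgrID→PName, Start and equate their PName, Start entries. Rows 1 and 3 agree on Start; apply Start→ProjID, PName and equate their ProjID, PName entries. Row 2 is now all distinguished symbols — the join is lossless.
Dependency preservation: the restricted closure of {DeptNo, ProjID} across the fragments never reaches {PName}, so DeptNo, ProjID → PName cannot be enforced without a join — not preserved.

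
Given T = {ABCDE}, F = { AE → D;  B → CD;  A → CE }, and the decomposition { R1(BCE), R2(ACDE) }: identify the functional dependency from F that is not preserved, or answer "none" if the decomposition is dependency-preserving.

B → CD

Check B → CD: no single fragment contains all of {BCD}, and the restricted closure of {B} across the fragments never reaches {CD}.
AE → D is preserved.
A → CE is preserved.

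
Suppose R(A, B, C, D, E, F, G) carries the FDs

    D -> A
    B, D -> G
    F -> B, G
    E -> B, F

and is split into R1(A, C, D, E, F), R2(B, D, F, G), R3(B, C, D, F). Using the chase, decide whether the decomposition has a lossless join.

Yes

Chase test. Columns are A, B, C, D, E, F, G; row i has aⱼ where attribute j ∈ Ri, else bᵢⱼ.
Initial tableau (one row per fragment):
  row 1: a1 b12 a3 a4 a5 a6 b17
  row 2: b21 a2 b23 a4 b25 a6 a7
  row 3: b31 a2 a3 a4 b35 a6 b37
Rows 1 and 2 agree on D; apply D→A and equate their A entries.
Rows 1 and 3 agree on D; apply D→A and equate their A entries.
Rows 2 and 3 agree on B, D; apply B, D→G and equate their G entries.
Rows 1 and 2 agree on F; apply F→B, G and equate their B, G entries.
Row 1 is now all distinguished symbols — the join is lossless.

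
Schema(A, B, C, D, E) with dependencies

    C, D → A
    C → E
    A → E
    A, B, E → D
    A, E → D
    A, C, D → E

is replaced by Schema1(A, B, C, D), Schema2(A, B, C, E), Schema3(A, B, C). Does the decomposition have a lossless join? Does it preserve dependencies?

Lossless test (chase): Rows 1 and 2 agree on C; apply C→E and equate their E entries. Rows 1 and 3 agree on C; apply C→E and equate their E entries. Rows 1 and 2 agree on A, B, E; apply A, B, E→D and equate their D entries. Rows 1 and 3 agree on A, B, E; apply A, B, E→D and equate their D entries. Row 1 is now all distinguished symbols — the join is lossless.
Dependency preservation: A, B, E → D; A, E → D; A, C, D → E are not contained in any single fragment, but the restricted closure of each left-hand side across the fragments still reaches the right-hand side; the remaining FDs each lie inside some fragment. All dependencies are preserved.

lossless and dependency-preserving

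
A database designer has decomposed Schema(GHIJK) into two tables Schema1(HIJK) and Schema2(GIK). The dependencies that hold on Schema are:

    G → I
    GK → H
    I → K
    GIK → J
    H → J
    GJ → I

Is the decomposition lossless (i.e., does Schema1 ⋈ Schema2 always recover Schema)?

Common attributes: Schema1 ∩ Schema2 = {IK}.
No dependency enlarges {IK}, so (IK)⁺ = {IK}.
The closure contains neither all of Schema1 = {HIJK} nor all of Schema2 = {GIK}, so the common attributes are not a superkey of either fragment. The join is lossy.

No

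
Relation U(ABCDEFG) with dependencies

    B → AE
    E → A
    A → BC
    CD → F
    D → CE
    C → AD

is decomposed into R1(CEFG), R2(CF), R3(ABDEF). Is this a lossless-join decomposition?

Chase test. Columns are ABCDEFG; row i has aⱼ where attribute j ∈ Ri, else bᵢⱼ.
Initial tableau (one row per fragment):
  row 1: b11 b12 a3 b14 a5 a6 a7
  row 2: b21 b22 a3 b24 b25 a6 b27
  row 3: a1 a2 b33 a4 a5 a6 b37
Rows 1 and 3 agree on E; apply E→A and equate their A entries.
Rows 1 and 3 agree on A; apply A→BC and equate their BC entries.
Rows 1 and 2 agree on C; apply C→AD and equate their AD entries.
Rows 1 and 3 agree on C; apply C→AD and equate their AD entries.
Rows 1 and 2 agree on A; apply A→BC and equate their BC entries.
Rows 1 and 2 agree on D; apply D→CE and equate their CE entries.
Row 1 is now all distinguished symbols — the join is lossless.

Yes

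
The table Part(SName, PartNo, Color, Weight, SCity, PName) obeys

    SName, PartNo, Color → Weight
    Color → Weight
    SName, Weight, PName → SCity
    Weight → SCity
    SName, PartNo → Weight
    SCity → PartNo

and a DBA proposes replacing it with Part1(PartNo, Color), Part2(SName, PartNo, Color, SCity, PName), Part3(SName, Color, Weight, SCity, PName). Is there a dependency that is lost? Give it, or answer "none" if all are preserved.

SName, PartNo, Color → Weight: restricted closure across fragments reaches Weight.
Color → Weight lies within Part3.
SName, Weight, PName → SCity lies within Part3.
Weight → SCity lies within Part3.
SName, PartNo → Weight: restricted closure across fragments reaches Weight.
SCity → PartNo lies within Part2.
Every dependency is enforceable on the fragments, so the decomposition is dependency-preserving.

none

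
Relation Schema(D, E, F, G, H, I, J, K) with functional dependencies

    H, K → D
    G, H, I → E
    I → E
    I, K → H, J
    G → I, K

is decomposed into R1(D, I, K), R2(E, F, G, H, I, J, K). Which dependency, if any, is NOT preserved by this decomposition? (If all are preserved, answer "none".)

Check H, K → D: no single fragment contains all of {D, H, K}, and the restricted closure of {H, K} across the fragments never reaches {D}.
G, H, I → E is preserved.
I → E is preserved.
I, K → H, J is preserved.
G → I, K is preserved.

H, K → D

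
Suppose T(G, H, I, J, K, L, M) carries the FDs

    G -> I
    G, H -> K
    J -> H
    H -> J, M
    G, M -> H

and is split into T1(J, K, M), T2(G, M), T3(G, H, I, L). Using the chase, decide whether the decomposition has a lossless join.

Chase test. Columns are G, H, I, J, K, L, M; row i has aⱼ where attribute j ∈ Ti, else bᵢⱼ.
Initial tableau (one row per fragment):
  row 1: b11 b12 b13 a4 a5 b16 a7
  row 2: a1 b22 b23 b24 b25 b26 a7
  row 3: a1 a2 a3 b34 b35 a6 b37
Rows 2 and 3 agree on G; apply G→I and equate their I entries.
No row becomes fully distinguished — the join is lossy.

No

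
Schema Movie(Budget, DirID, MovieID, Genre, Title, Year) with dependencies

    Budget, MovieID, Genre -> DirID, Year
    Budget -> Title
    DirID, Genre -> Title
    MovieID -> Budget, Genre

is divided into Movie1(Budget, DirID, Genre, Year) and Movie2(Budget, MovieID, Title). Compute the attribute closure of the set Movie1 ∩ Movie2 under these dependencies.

Budget, Title

Movie1 ∩ Movie2 = {Budget}.
Budget → Title applies, adding Title
Closure: {Budget, Title}.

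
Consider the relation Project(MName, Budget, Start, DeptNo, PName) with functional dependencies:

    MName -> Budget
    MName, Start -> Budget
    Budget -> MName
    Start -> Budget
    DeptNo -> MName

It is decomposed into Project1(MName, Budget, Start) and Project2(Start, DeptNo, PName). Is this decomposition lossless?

Yes

Common attributes: Project1 ∩ Project2 = {Start}.
Closure of {Start}: Start → Budget applies, adding Budget; Budget → MName applies, adding MName. So (Start)⁺ = {MName, Budget, Start}.
This closure contains every attribute of Project1, so Project1 ∩ Project2 → Project1. The join is lossless.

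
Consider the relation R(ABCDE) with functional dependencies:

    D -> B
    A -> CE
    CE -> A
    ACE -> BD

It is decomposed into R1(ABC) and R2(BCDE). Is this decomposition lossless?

Common attributes: R1 ∩ R2 = {BC}.
No dependency enlarges {BC}, so (BC)⁺ = {BC}.
The closure contains neither all of R1 = {ABC} nor all of R2 = {BCDE}, so the common attributes are not a superkey of either fragment. The join is lossy.

No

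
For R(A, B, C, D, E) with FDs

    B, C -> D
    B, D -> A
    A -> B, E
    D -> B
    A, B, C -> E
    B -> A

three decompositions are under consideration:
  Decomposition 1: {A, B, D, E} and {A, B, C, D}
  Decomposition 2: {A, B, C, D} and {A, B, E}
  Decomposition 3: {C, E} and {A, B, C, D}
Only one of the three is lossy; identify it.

Decomposition 1: common = {A, B, D}, closure = {A, B, D, E} → lossless.
Decomposition 2: common = {A, B}, closure = {A, B, E} → lossless.
Decomposition 3: common = {C}, closure = {C} → lossy.

Decomposition 3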